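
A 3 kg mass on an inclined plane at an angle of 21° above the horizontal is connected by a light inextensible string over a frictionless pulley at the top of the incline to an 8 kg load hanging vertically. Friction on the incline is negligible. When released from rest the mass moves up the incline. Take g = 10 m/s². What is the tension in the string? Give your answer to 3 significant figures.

29.6 N

For the mass on the incline: the weight component along the slope is m₁g sin 21° = 3 × 10 × 0.3584 = 10.752 N and the normal force is N = m₁g cos 21° = 28.007 N.
Newton's second law for the mass (up-slope positive): T − 10.752 = 3 a. For the hanging load (downward positive): 8 × 10 − T = 8 a.
Adding the two equations eliminates T: 69.248 = 11 a, so a = 6.2953 m/s².
Then from the hanging load's equation, T = 8 × (10 − 6.2953) = 29.638 N.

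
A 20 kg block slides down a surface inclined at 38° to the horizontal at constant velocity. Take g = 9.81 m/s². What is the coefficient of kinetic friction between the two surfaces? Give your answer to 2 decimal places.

0.78

At constant velocity the net force along the incline is zero: mg sin 38° = μ mg cos 38°.
So μ = tan 38° = 0.6157 / 0.7880 = 0.7813.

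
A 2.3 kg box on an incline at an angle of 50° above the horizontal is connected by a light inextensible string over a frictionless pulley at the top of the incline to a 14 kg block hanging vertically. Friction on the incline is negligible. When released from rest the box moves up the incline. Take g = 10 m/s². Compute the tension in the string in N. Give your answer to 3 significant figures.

For the box on the incline: the weight component along the slope is m₁g sin 50° = 2.3 × 10 × 0.7660 = 17.618 N and the normal force is N = m₁g cos 50° = 14.784 N.
Newton's second law for the box (up-slope positive): T − 17.618 = 2.3 a. For the hanging block (downward positive): 14 × 10 − T = 14 a.
Adding the two equations eliminates T: 122.382 = 16.3 a, so a = 7.5081 m/s².
Then from the hanging block's equation, T = 14 × (10 − 7.5081) = 34.887 N.

34.9 N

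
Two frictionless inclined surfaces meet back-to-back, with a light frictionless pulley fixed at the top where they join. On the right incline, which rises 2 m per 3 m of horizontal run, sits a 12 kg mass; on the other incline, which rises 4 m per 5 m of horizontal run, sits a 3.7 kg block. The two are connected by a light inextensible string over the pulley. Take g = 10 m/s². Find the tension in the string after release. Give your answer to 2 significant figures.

Resolve each weight along its own incline: the 12 kg mass has component 12 × 10 × sin 33.69° = 66.564 N down its slope, and the 3.7 kg mass has 3.7 × 10 × sin 38.66° = 23.114 N down its slope.
The 12 kg side's 66.564 N exceeds the other side's 23.114 N, so that mass slides down and the 3.7 kg mass slides up. Taking that direction as positive, Newton's second law for the whole system gives 66.564 − 23.114 = (12 + 3.7) a, so a = 43.450 / 15.7 = 2.7675 m/s².
For the 3.7 kg mass (up-slope positive): T − 23.114 = 3.7 × 2.7675, so T = 33.354 N.

33 N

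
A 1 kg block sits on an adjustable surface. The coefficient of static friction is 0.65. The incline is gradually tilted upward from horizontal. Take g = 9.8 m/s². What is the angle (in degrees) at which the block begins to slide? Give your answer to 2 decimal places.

33.02°

At the threshold of sliding, static friction is at its maximum μ_s N and exactly balances the weight component along the incline: mg sin θ = μ_s mg cos θ.
Hence tan θ = μ_s = 0.65, so θ = arctan(0.65) = 33.0239°.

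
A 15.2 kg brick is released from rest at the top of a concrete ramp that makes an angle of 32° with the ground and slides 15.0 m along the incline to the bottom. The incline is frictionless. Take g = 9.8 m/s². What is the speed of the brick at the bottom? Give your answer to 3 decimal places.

The weight component along the incline is mg sin 32° = 78.937 N and the normal force is N = mg cos 32° = 126.325 N.
With no friction, a = g sin 32° = 5.1932 m/s².
Starting from rest over a distance of 15.0 m, v² = 2aL = 2 × 5.1932 × 15.0 = 155.7960, so v = 12.4818 m/s.

12.482 m/s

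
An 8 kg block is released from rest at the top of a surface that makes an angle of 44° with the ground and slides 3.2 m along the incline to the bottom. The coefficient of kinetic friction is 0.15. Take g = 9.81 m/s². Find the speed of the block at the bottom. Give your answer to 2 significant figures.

The weight component along the incline is mg sin 44° = 54.517 N and the normal force is N = mg cos 44° = 56.454 N.
Friction up the slope is f = μN = 0.15 × 56.454 = 8.468 N, so the net downslope force is 54.517 − 8.468 = 46.049 N and a = 46.049 / 8 = 5.7561 m/s².
Starting from rest over a distance of 3.2 m, v² = 2aL = 2 × 5.7561 × 3.2 = 36.8390, so v = 6.0695 m/s.

6.1 m/s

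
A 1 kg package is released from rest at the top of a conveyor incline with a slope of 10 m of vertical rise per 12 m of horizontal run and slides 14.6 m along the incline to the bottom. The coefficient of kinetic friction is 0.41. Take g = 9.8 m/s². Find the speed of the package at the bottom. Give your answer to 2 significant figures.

The weight component along the incline is mg sin 39.81° = 6.274 N and the normal force is N = mg cos 39.81° = 7.529 N.
Friction up the slope is f = μN = 0.41 × 7.529 = 3.087 N, so the net downslope force is 6.274 − 3.087 = 3.187 N and a = 3.187 / 1 = 3.1870 m/s².
Starting from rest over a distance of 14.6 m, v² = 2aL = 2 × 3.1870 × 14.6 = 93.0604, so v = 9.6468 m/s.

9.6 m/s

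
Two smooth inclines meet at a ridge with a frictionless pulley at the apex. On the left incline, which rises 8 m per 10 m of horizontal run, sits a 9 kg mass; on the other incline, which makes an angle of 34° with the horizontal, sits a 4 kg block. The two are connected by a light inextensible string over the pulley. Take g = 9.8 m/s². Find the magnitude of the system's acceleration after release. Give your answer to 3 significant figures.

Resolve each weight along its own incline: the 9 kg mass has component 9 × 9.8 × sin 38.66° = 55.098 N down its slope, and the 4 kg mass has 4 × 9.8 × sin 34° = 21.920 N down its slope.
The 9 kg side's 55.098 N exceeds the other side's 21.920 N, so that mass slides down and the 4 kg mass slides up. Taking that direction as positive, Newton's second law for the whole system gives 55.098 − 21.920 = (9 + 4) a, so a = 33.178 / 13 = 2.5522 m/s².

2.55 m/s²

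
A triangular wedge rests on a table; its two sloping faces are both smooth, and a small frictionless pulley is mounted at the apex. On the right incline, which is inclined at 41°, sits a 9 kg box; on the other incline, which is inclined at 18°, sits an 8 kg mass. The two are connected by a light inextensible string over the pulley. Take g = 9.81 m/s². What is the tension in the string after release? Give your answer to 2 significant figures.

Resolve each weight along its own incline: the 9 kg mass has component 9 × 9.81 × sin 41° = 57.923 N down its slope, and the 8 kg mass has 8 × 9.81 × sin 18° = 24.252 N down its slope.
The 9 kg side's 57.923 N exceeds the other side's 24.252 N, so that mass slides down and the 8 kg mass slides up. Taking that direction as positive, Newton's second law for the whole system gives 57.923 − 24.252 = (9 + 8) a, so a = 33.671 / 17 = 1.9806 m/s².
For the 8 kg mass (up-slope positive): T − 24.252 = 8 × 1.9806, so T = 40.097 N.

40 N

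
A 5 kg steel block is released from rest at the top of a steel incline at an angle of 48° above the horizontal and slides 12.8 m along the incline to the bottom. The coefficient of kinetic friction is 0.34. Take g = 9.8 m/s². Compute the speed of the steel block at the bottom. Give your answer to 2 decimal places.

11.37 m/s

The weight component along the incline is mg sin 48° = 36.414 N and the normal force is N = mg cos 48° = 32.787 N.
Friction up the slope is f = μN = 0.34 × 32.787 = 11.148 N, so the net downslope force is 36.414 − 11.148 = 25.266 N and a = 25.266 / 5 = 5.0532 m/s².
Starting from rest over a distance of 12.8 m, v² = 2aL = 2 × 5.0532 × 12.8 = 129.3619, so v = 11.3737 m/s.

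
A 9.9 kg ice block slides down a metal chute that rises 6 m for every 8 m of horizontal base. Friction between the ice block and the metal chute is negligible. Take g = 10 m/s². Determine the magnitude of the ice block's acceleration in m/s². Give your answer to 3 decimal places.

Resolving the weight along the incline: the component pulling the ice block down the slope is mg sin 36.87° = 9.9 × 10 × 0.6000 = 59.400 N, and the normal force is N = mg cos 36.87° = 9.9 × 10 × 0.8000 = 79.200 N.
With no friction the net force along the incline is 59.400 N, so a = g sin 36.87° = 59.400 / 9.9 = 6.0000 m/s².

6.000 m/s²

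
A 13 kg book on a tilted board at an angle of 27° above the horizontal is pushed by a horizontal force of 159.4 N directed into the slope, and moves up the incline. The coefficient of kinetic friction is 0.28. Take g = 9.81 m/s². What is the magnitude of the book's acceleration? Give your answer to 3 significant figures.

2.47 m/s²

The horizontal push has components F cos 27° = 159.4 × 0.8910 = 142.025 N up the incline and F sin 27° = 159.4 × 0.4540 = 72.368 N pressing into the surface.
The normal force is therefore N = mg cos 27° + F sin 27° = 113.629 + 72.368 = 185.997 N, and kinetic friction down the slope is μN = 0.28 × 185.997 = 52.079 N.
Along the incline: F cos 27° − mg sin 27° − μN = ma, so 142.025 − 57.899 − 52.079 = 13 a, giving a = 2.4652 m/s².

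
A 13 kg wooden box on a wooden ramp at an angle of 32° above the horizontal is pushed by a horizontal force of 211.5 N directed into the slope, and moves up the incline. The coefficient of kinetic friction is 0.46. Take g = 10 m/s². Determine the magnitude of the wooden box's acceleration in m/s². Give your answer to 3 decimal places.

The horizontal push has components F cos 32° = 211.5 × 0.8480 = 179.352 N up the incline and F sin 32° = 211.5 × 0.5299 = 112.074 N pressing into the surface.
The normal force is therefore N = mg cos 32° + F sin 32° = 110.240 + 112.074 = 222.314 N, and kinetic friction down the slope is μN = 0.46 × 222.314 = 102.264 N.
Along the incline: F cos 32° − mg sin 32° − μN = ma, so 179.352 − 68.887 − 102.264 = 13 a, giving a = 0.6308 m/s².

0.631 m/s²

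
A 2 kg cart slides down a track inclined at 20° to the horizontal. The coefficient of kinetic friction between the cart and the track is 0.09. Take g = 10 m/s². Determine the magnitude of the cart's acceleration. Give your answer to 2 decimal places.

Resolving the weight along the incline: the component pulling the cart down the slope is mg sin 20° = 2 × 10 × 0.3420 = 6.840 N, and the normal force is N = mg cos 20° = 2 × 10 × 0.9397 = 18.794 N.
Kinetic friction acts up the slope with magnitude f = μN = 0.09 × 18.794 = 1.691 N.
Net force along the incline is 6.840 − 1.691 = 5.149 N, so a = 5.149 / 2 = 2.5745 m/s².

2.57 m/s²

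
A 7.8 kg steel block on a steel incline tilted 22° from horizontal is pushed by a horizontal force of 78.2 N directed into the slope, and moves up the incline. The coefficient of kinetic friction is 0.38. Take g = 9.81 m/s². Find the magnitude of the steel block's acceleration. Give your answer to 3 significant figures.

0.737 m/s²

The horizontal push has components F cos 22° = 78.2 × 0.9272 = 72.507 N up the incline and F sin 22° = 78.2 × 0.3746 = 29.294 N pressing into the surface.
The normal force is therefore N = mg cos 22° + F sin 22° = 70.947 + 29.294 = 100.241 N, and kinetic friction down the slope is μN = 0.38 × 100.241 = 38.092 N.
Along the incline: F cos 22° − mg sin 22° − μN = ma, so 72.507 − 28.664 − 38.092 = 7.8 a, giving a = 0.7373 m/s².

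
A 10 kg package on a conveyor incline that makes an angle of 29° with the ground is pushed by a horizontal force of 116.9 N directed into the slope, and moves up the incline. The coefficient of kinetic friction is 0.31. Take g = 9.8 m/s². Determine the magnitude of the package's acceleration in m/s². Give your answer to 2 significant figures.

The horizontal push has components F cos 29° = 116.9 × 0.8746 = 102.241 N up the incline and F sin 29° = 116.9 × 0.4848 = 56.673 N pressing into the surface.
The normal force is therefore N = mg cos 29° + F sin 29° = 85.711 + 56.673 = 142.384 N, and kinetic friction down the slope is μN = 0.31 × 142.384 = 44.139 N.
Along the incline: F cos 29° − mg sin 29° − μN = ma, so 102.241 − 47.510 − 44.139 = 10 a, giving a = 1.0592 m/s².

1.1 m/s²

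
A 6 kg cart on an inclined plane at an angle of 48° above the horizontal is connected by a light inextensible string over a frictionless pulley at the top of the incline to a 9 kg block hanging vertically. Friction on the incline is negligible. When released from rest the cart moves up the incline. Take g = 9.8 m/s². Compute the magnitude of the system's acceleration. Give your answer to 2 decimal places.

For the cart on the incline: the weight component along the slope is m₁g sin 48° = 6 × 9.8 × 0.7431 = 43.694 N and the normal force is N = m₁g cos 48° = 39.345 N.
Newton's second law for the cart (up-slope positive): T − 43.694 = 6 a. For the hanging block (downward positive): 9 × 9.8 − T = 9 a.
Adding the two equations eliminates T: 44.506 = 15 a, so a = 2.9671 m/s².

2.97 m/s²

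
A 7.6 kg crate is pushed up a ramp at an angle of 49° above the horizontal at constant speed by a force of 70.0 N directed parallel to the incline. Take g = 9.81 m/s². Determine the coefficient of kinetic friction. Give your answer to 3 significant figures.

0.281

At constant speed ΣF = 0 along the incline. The applied 70.0 N acts up the slope; the weight component mg sin 49° = 56.268 N and kinetic friction μN both act down the slope.
So 70.0 = 56.268 + μ × 48.913, giving μ = (70.0 − 56.268) / 48.913 = 0.2807.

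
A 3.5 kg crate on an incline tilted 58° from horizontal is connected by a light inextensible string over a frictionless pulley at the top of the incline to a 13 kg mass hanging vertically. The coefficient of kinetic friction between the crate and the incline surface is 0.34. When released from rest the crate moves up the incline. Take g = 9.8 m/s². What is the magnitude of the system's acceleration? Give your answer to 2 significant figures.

For the crate on the incline: the weight component along the slope is m₁g sin 58° = 3.5 × 9.8 × 0.8480 = 29.086 N and the normal force is N = m₁g cos 58° = 18.176 N.
Kinetic friction opposes the crate's motion up the incline: f = μN = 0.34 × 18.176 = 6.180 N acting down the slope.
Newton's second law for the crate (up-slope positive): T − 29.086 − 6.180 = 3.5 a. For the hanging mass (downward positive): 13 × 9.8 − T = 13 a.
Adding the two equations eliminates T: 92.134 = 16.5 a, so a = 5.5839 m/s².

5.6 m/s²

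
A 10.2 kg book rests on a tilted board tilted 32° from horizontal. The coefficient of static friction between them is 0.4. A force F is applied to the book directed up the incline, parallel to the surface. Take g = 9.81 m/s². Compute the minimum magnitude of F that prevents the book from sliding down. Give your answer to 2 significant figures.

The normal force is N = mg cos 32° = 84.857 N. With F at its minimum the book is on the verge of sliding down, so static friction is at its maximum μ_s N = 0.4 × 84.857 = 33.943 N and acts up the slope.
Equilibrium along the incline: F + μ_s N = mg sin 32°, so F = 53.025 − 33.943 = 19.082 N.

19 N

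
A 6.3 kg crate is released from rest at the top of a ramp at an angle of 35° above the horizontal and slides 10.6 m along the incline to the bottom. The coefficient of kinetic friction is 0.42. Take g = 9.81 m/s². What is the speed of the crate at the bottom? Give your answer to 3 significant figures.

The weight component along the incline is mg sin 35° = 35.449 N and the normal force is N = mg cos 35° = 50.626 N.
Friction up the slope is f = μN = 0.42 × 50.626 = 21.263 N, so the net downslope force is 35.449 − 21.263 = 14.186 N and a = 14.186 / 6.3 = 2.2517 m/s².
Starting from rest over a distance of 10.6 m, v² = 2aL = 2 × 2.2517 × 10.6 = 47.7360, so v = 6.9091 m/s.

6.91 m/s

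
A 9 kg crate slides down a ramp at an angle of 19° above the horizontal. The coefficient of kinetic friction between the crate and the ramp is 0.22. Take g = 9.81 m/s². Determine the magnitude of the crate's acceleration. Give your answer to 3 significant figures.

1.15 m/s²

Resolving the weight along the incline: the component pulling the crate down the slope is mg sin 19° = 9 × 9.81 × 0.3256 = 28.747 N, and the normal force is N = mg cos 19° = 9 × 9.81 × 0.9455 = 83.478 N.
Kinetic friction acts up the slope with magnitude f = μN = 0.22 × 83.478 = 18.365 N.
Net force along the incline is 28.747 − 18.365 = 10.382 N, so a = 10.382 / 9 = 1.1536 m/s².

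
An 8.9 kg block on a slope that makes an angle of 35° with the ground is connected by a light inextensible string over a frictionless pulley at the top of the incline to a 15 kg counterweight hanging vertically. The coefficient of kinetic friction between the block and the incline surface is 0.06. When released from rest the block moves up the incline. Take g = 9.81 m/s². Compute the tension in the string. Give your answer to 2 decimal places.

88.92 N

For the block on the incline: the weight component along the slope is m₁g sin 35° = 8.9 × 9.81 × 0.5736 = 50.080 N and the normal force is N = m₁g cos 35° = 71.519 N.
Kinetic friction opposes the block's motion up the incline: f = μN = 0.06 × 71.519 = 4.291 N acting down the slope.
Newton's second law for the block (up-slope positive): T − 50.080 − 4.291 = 8.9 a. For the hanging counterweight (downward positive): 15 × 9.81 − T = 15 a.
Adding the two equations eliminates T: 92.779 = 23.9 a, so a = 3.8820 m/s².
Then from the hanging counterweight's equation, T = 15 × (9.81 − 3.8820) = 88.920 N.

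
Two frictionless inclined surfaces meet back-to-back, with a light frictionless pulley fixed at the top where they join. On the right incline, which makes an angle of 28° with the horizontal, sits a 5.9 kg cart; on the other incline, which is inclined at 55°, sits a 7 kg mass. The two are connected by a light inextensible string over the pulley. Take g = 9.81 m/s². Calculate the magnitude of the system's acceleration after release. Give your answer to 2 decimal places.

Resolve each weight along its own incline: the 5.9 kg mass has component 5.9 × 9.81 × sin 28° = 27.173 N down its slope, and the 7 kg mass has 7 × 9.81 × sin 55° = 56.251 N down its slope.
The 7 kg side's 56.251 N exceeds the other side's 27.173 N, so that mass slides down and the 5.9 kg mass slides up. Taking that direction as positive, Newton's second law for the whole system gives 56.251 − 27.173 = (5.9 + 7) a, so a = 29.078 / 12.9 = 2.2541 m/s².

2.25 m/s²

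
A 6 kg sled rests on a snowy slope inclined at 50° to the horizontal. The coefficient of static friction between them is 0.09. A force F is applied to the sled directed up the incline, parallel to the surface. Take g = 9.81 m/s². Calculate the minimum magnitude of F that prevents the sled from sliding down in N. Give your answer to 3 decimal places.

41.684 N

The normal force is N = mg cos 50° = 37.834 N. With F at its minimum the sled is on the verge of sliding down, so static friction is at its maximum μ_s N = 0.09 × 37.834 = 3.405 N and acts up the slope.
Equilibrium along the incline: F + μ_s N = mg sin 50°, so F = 45.089 − 3.405 = 41.684 N.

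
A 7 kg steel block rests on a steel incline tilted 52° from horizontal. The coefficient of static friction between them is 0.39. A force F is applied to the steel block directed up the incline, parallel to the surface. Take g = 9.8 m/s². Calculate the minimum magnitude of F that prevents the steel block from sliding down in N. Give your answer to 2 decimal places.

The normal force is N = mg cos 52° = 42.234 N. With F at its minimum the steel block is on the verge of sliding down, so static friction is at its maximum μ_s N = 0.39 × 42.234 = 16.471 N and acts up the slope.
Equilibrium along the incline: F + μ_s N = mg sin 52°, so F = 54.058 − 16.471 = 37.587 N.

37.59 N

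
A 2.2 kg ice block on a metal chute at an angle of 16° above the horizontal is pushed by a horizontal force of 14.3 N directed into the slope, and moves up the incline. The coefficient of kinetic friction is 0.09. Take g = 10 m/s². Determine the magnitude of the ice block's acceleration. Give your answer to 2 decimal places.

2.47 m/s²

The horizontal push has components F cos 16° = 14.3 × 0.9613 = 13.747 N up the incline and F sin 16° = 14.3 × 0.2756 = 3.941 N pressing into the surface.
The normal force is therefore N = mg cos 16° + F sin 16° = 21.149 + 3.941 = 25.090 N, and kinetic friction down the slope is μN = 0.09 × 25.090 = 2.258 N.
Along the incline: F cos 16° − mg sin 16° − μN = ma, so 13.747 − 6.063 − 2.258 = 2.2 a, giving a = 2.4664 m/s².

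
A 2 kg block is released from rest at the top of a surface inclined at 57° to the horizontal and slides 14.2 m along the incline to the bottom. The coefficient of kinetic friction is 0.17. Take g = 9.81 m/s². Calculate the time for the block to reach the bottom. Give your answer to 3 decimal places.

The weight component along the incline is mg sin 57° = 16.455 N and the normal force is N = mg cos 57° = 10.686 N.
Friction up the slope is f = μN = 0.17 × 10.686 = 1.817 N, so the net downslope force is 16.455 − 1.817 = 14.638 N and a = 14.638 / 2 = 7.3190 m/s².
Starting from rest, L = ½at², so t = √(2L/a) = √(2 × 14.2 / 7.3190) = 1.9699 s.

1.970 s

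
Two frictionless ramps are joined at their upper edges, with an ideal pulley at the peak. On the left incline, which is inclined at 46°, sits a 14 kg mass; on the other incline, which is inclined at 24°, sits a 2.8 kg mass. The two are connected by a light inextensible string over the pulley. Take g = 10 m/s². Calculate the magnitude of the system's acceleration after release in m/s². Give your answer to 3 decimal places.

5.317 m/s²

Resolve each weight along its own incline: the 14 kg mass has component 14 × 10 × sin 46° = 100.708 N down its slope, and the 2.8 kg mass has 2.8 × 10 × sin 24° = 11.389 N down its slope.
The 14 kg side's 100.708 N exceeds the other side's 11.389 N, so that mass slides down and the 2.8 kg mass slides up. Taking that direction as positive, Newton's second law for the whole system gives 100.708 − 11.389 = (14 + 2.8) a, so a = 89.319 / 16.8 = 5.3166 m/s².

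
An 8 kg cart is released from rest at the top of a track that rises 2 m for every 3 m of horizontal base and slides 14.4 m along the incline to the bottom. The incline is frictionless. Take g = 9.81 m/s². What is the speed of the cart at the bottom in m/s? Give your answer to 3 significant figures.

12.5 m/s

The weight component along the incline is mg sin 33.69° = 43.533 N and the normal force is N = mg cos 33.69° = 65.299 N.
With no friction, a = g sin 33.69° = 5.4416 m/s².
Starting from rest over a distance of 14.4 m, v² = 2aL = 2 × 5.4416 × 14.4 = 156.7181, so v = 12.5187 m/s.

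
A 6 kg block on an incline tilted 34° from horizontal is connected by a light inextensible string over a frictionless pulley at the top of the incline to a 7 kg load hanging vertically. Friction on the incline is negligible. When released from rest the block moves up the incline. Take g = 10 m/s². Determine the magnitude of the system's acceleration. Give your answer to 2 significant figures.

2.8 m/s²

For the block on the incline: the weight component along the slope is m₁g sin 34° = 6 × 10 × 0.5592 = 33.552 N and the normal force is N = m₁g cos 34° = 49.742 N.
Newton's second law for the block (up-slope positive): T − 33.552 = 6 a. For the hanging load (downward positive): 7 × 10 − T = 7 a.
Adding the two equations eliminates T: 36.448 = 13 a, so a = 2.8037 m/s².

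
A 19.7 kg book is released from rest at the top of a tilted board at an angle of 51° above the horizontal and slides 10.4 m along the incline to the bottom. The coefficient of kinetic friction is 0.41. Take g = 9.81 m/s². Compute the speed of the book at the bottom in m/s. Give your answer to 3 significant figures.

The weight component along the incline is mg sin 51° = 150.189 N and the normal force is N = mg cos 51° = 121.621 N.
Friction up the slope is f = μN = 0.41 × 121.621 = 49.865 N, so the net downslope force is 150.189 − 49.865 = 100.324 N and a = 100.324 / 19.7 = 5.0926 m/s².
Starting from rest over a distance of 10.4 m, v² = 2aL = 2 × 5.0926 × 10.4 = 105.9261, so v = 10.2920 m/s.

10.3 m/s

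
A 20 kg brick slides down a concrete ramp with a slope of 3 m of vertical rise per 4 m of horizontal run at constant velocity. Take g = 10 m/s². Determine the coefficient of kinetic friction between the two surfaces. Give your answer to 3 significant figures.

0.750

At constant velocity the net force along the incline is zero: mg sin 36.87° = μ mg cos 36.87°.
So μ = tan 36.87° = 0.6000 / 0.8000 = 0.7500.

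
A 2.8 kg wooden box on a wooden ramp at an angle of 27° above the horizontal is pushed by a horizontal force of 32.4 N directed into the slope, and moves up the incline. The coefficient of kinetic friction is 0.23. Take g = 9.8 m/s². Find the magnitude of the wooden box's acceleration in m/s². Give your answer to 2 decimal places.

2.64 m/s²

The horizontal push has components F cos 27° = 32.4 × 0.8910 = 28.868 N up the incline and F sin 27° = 32.4 × 0.4540 = 14.710 N pressing into the surface.
The normal force is therefore N = mg cos 27° + F sin 27° = 24.449 + 14.710 = 39.159 N, and kinetic friction down the slope is μN = 0.23 × 39.159 = 9.007 N.
Along the incline: F cos 27° − mg sin 27° − μN = ma, so 28.868 − 12.458 − 9.007 = 2.8 a, giving a = 2.6439 m/s².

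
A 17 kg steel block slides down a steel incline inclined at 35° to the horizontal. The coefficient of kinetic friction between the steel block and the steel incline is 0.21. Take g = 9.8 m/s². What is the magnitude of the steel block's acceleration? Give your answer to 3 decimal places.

3.935 m/s²

Resolving the weight along the incline: the component pulling the steel block down the slope is mg sin 35° = 17 × 9.8 × 0.5736 = 95.562 N, and the normal force is N = mg cos 35° = 17 × 9.8 × 0.8192 = 136.479 N.
Kinetic friction acts up the slope with magnitude f = μN = 0.21 × 136.479 = 28.661 N.
Net force along the incline is 95.562 − 28.661 = 66.901 N, so a = 66.901 / 17 = 3.9354 m/s².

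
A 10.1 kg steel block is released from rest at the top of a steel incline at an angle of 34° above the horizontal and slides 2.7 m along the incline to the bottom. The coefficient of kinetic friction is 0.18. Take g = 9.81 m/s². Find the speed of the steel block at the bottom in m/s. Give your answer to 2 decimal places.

The weight component along the incline is mg sin 34° = 55.405 N and the normal force is N = mg cos 34° = 82.142 N.
Friction up the slope is f = μN = 0.18 × 82.142 = 14.786 N, so the net downslope force is 55.405 − 14.786 = 40.619 N and a = 40.619 / 10.1 = 4.0217 m/s².
Starting from rest over a distance of 2.7 m, v² = 2aL = 2 × 4.0217 × 2.7 = 21.7172, so v = 4.6602 m/s.

4.66 m/s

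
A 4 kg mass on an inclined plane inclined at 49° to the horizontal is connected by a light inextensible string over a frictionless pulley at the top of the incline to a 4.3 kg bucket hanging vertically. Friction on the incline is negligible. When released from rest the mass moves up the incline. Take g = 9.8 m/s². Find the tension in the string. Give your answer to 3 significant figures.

35.6 N

For the mass on the incline: the weight component along the slope is m₁g sin 49° = 4 × 9.8 × 0.7547 = 29.584 N and the normal force is N = m₁g cos 49° = 25.718 N.
Newton's second law for the mass (up-slope positive): T − 29.584 = 4 a. For the hanging bucket (downward positive): 4.3 × 9.8 − T = 4.3 a.
Adding the two equations eliminates T: 12.556 = 8.3 a, so a = 1.5128 m/s².
Then from the hanging bucket's equation, T = 4.3 × (9.8 − 1.5128) = 35.635 N.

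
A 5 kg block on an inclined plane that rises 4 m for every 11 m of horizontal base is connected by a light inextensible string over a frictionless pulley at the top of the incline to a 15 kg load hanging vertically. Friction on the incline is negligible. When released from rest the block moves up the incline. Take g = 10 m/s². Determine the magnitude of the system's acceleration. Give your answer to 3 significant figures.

For the block on the incline: the weight component along the slope is m₁g sin 19.98° = 5 × 10 × 0.3417 = 17.085 N and the normal force is N = m₁g cos 19.98° = 46.990 N.
Newton's second law for the block (up-slope positive): T − 17.085 = 5 a. For the hanging load (downward positive): 15 × 10 − T = 15 a.
Adding the two equations eliminates T: 132.915 = 20 a, so a = 6.6457 m/s².

6.65 m/s²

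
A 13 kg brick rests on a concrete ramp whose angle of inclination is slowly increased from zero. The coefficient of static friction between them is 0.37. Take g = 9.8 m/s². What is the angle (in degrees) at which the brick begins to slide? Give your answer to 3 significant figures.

20.3°

At the threshold of sliding, static friction is at its maximum μ_s N and exactly balances the weight component along the incline: mg sin θ = μ_s mg cos θ.
Hence tan θ = μ_s = 0.37, so θ = arctan(0.37) = 20.3045°.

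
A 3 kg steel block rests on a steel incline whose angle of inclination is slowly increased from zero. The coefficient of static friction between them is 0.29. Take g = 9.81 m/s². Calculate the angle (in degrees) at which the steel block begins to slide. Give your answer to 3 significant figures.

16.2°

At the threshold of sliding, static friction is at its maximum μ_s N and exactly balances the weight component along the incline: mg sin θ = μ_s mg cos θ.
Hence tan θ = μ_s = 0.29, so θ = arctan(0.29) = 16.1722°.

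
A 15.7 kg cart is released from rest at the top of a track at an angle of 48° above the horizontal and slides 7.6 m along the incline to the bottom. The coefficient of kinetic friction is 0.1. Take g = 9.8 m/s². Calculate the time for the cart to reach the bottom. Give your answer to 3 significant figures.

The weight component along the incline is mg sin 48° = 114.340 N and the normal force is N = mg cos 48° = 102.952 N.
Friction up the slope is f = μN = 0.1 × 102.952 = 10.295 N, so the net downslope force is 114.340 − 10.295 = 104.045 N and a = 104.045 / 15.7 = 6.6271 m/s².
Starting from rest, L = ½at², so t = √(2L/a) = √(2 × 7.6 / 6.6271) = 1.5145 s.

1.51 s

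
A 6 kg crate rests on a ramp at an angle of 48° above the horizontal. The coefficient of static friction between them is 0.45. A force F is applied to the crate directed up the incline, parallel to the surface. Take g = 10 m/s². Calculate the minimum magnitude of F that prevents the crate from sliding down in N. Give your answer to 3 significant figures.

26.5 N

The normal force is N = mg cos 48° = 40.148 N. With F at its minimum the crate is on the verge of sliding down, so static friction is at its maximum μ_s N = 0.45 × 40.148 = 18.067 N and acts up the slope.
Equilibrium along the incline: F + μ_s N = mg sin 48°, so F = 44.589 − 18.067 = 26.522 N.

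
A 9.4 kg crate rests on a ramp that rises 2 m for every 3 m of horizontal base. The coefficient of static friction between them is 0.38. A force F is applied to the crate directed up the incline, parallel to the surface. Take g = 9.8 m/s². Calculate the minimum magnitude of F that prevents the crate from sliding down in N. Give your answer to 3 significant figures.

22.0 N

The normal force is N = mg cos 33.69° = 76.648 N. With F at its minimum the crate is on the verge of sliding down, so static friction is at its maximum μ_s N = 0.38 × 76.648 = 29.126 N and acts up the slope.
Equilibrium along the incline: F + μ_s N = mg sin 33.69°, so F = 51.099 − 29.126 = 21.973 N.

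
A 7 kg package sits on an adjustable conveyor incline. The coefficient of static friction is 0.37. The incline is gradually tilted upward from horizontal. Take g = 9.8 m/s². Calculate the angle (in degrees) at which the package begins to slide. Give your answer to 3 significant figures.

At the threshold of sliding, static friction is at its maximum μ_s N and exactly balances the weight component along the incline: mg sin θ = μ_s mg cos θ.
Hence tan θ = μ_s = 0.37, so θ = arctan(0.37) = 20.3045°.

20.3°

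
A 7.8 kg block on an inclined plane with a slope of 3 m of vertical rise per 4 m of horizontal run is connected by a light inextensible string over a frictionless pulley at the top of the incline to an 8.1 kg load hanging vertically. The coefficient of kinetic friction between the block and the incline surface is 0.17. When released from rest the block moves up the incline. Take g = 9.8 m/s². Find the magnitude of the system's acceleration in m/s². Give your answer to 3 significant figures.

1.45 m/s²

For the block on the incline: the weight component along the slope is m₁g sin 36.87° = 7.8 × 9.8 × 0.6000 = 45.864 N and the normal force is N = m₁g cos 36.87° = 61.152 N.
Kinetic friction opposes the block's motion up the incline: f = μN = 0.17 × 61.152 = 10.396 N acting down the slope.
Newton's second law for the block (up-slope positive): T − 45.864 − 10.396 = 7.8 a. For the hanging load (downward positive): 8.1 × 9.8 − T = 8.1 a.
Adding the two equations eliminates T: 23.120 = 15.9 a, so a = 1.4541 m/s².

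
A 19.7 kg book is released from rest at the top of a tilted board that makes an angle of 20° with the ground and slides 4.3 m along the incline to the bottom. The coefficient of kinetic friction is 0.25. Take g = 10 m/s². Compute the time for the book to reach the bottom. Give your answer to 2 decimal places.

2.83 s

The weight component along the incline is mg sin 20° = 67.378 N and the normal force is N = mg cos 20° = 185.119 N.
Friction up the slope is f = μN = 0.25 × 185.119 = 46.280 N, so the net downslope force is 67.378 − 46.280 = 21.098 N and a = 21.098 / 19.7 = 1.0710 m/s².
Starting from rest, L = ½at², so t = √(2L/a) = √(2 × 4.3 / 1.0710) = 2.8337 s.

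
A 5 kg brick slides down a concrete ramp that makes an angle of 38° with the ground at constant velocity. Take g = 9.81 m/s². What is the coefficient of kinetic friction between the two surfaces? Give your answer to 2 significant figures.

0.78

At constant velocity the net force along the incline is zero: mg sin 38° = μ mg cos 38°.
So μ = tan 38° = 0.6157 / 0.7880 = 0.7813.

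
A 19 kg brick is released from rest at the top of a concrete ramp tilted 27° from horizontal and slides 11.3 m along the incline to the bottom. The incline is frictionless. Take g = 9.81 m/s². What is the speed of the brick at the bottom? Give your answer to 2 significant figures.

10 m/s

The weight component along the incline is mg sin 27° = 84.619 N and the normal force is N = mg cos 27° = 166.075 N.
With no friction, a = g sin 27° = 4.4536 m/s².
Starting from rest over a distance of 11.3 m, v² = 2aL = 2 × 4.4536 × 11.3 = 100.6514, so v = 10.0325 m/s.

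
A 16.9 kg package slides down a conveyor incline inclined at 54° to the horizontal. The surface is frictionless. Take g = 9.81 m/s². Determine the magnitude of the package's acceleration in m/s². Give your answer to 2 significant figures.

7.9 m/s²

Resolving the weight along the incline: the component pulling the package down the slope is mg sin 54° = 16.9 × 9.81 × 0.8090 = 134.123 N, and the normal force is N = mg cos 54° = 16.9 × 9.81 × 0.5878 = 97.451 N.
With no friction the net force along the incline is 134.123 N, so a = g sin 54° = 134.123 / 16.9 = 7.9363 m/s².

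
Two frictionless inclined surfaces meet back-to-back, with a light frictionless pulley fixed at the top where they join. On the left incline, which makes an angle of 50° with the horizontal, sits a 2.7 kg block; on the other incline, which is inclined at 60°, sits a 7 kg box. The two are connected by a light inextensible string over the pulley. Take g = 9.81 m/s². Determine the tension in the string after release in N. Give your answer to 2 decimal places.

31.20 N

Resolve each weight along its own incline: the 2.7 kg mass has component 2.7 × 9.81 × sin 50° = 20.290 N down its slope, and the 7 kg mass has 7 × 9.81 × sin 60° = 59.470 N down its slope.
The 7 kg side's 59.470 N exceeds the other side's 20.290 N, so that mass slides down and the 2.7 kg mass slides up. Taking that direction as positive, Newton's second law for the whole system gives 59.470 − 20.290 = (2.7 + 7) a, so a = 39.180 / 9.7 = 4.0392 m/s².
For the 2.7 kg mass (up-slope positive): T − 20.290 = 2.7 × 4.0392, so T = 31.196 N.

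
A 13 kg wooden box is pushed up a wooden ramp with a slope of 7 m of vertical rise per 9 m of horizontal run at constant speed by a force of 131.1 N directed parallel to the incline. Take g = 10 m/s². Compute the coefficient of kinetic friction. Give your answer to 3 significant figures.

0.500

At constant speed ΣF = 0 along the incline. The applied 131.1 N acts up the slope; the weight component mg sin 37.87° = 79.812 N and kinetic friction μN both act down the slope.
So 131.1 = 79.812 + μ × 102.616, giving μ = (131.1 − 79.812) / 102.616 = 0.4998.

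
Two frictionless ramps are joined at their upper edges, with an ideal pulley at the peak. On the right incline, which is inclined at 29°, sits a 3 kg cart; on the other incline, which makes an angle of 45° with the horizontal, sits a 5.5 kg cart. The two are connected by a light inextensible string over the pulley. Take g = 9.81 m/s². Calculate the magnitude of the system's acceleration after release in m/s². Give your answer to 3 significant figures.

2.81 m/s²

Resolve each weight along its own incline: the 3 kg mass has component 3 × 9.81 × sin 29° = 14.268 N down its slope, and the 5.5 kg mass has 5.5 × 9.81 × sin 45° = 38.152 N down its slope.
The 5.5 kg side's 38.152 N exceeds the other side's 14.268 N, so that mass slides down and the 3 kg mass slides up. Taking that direction as positive, Newton's second law for the whole system gives 38.152 − 14.268 = (3 + 5.5) a, so a = 23.884 / 8.5 = 2.8099 m/s².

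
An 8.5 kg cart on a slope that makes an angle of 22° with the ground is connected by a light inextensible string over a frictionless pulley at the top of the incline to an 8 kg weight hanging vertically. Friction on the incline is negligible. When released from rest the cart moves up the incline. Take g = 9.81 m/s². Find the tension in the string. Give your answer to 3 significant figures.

55.6 N

For the cart on the incline: the weight component along the slope is m₁g sin 22° = 8.5 × 9.81 × 0.3746 = 31.236 N and the normal force is N = m₁g cos 22° = 77.313 N.
Newton's second law for the cart (up-slope positive): T − 31.236 = 8.5 a. For the hanging weight (downward positive): 8 × 9.81 − T = 8 a.
Adding the two equations eliminates T: 47.244 = 16.5 a, so a = 2.8633 m/s².
Then from the hanging weight's equation, T = 8 × (9.81 − 2.8633) = 55.574 N.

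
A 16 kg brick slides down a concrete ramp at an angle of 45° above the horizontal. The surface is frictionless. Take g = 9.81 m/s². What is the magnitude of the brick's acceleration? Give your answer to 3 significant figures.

6.94 m/s²

Resolving the weight along the incline: the component pulling the brick down the slope is mg sin 45° = 16 × 9.81 × 0.7071 = 110.986 N, and the normal force is N = mg cos 45° = 16 × 9.81 × 0.7071 = 110.986 N.
With no friction the net force along the incline is 110.986 N, so a = g sin 45° = 110.986 / 16 = 6.9366 m/s².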